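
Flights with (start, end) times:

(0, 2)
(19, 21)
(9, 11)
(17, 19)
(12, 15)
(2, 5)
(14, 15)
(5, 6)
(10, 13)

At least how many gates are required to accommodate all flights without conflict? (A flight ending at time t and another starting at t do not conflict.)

2

Count concurrent intervals with a sweep; the peak is the room count.
starts: [0, 2, 5, 9, 10, 12, 14, 17, 19]
ends:   [2, 5, 6, 11, 13, 15, 15, 19, 21]
s0→1 e2→0 s2→1 e5→0 s5→1 e6→0 s9→1 s10→2  — peak 2.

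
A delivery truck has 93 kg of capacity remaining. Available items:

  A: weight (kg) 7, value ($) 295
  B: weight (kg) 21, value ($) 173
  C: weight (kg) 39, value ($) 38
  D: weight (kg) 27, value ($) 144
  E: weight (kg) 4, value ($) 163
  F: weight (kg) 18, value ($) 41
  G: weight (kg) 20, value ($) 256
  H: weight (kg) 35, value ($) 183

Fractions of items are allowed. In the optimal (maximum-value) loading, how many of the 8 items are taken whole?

Order: A (295/7=42.14) > E (163/4=40.75) > G (256/20=12.80) > B (173/21=8.24) > D (144/27=5.33) > H (183/35=5.23) > F (41/18=2.28) > C (38/39=0.97)
Fill: take A (7 @ 295) → take E (4 @ 163) → take G (20 @ 256) → take B (21 @ 173) → take D (27 @ 144) → take 14/35 of H → 73.20; 93/93 used.
5 item(s) taken whole; one partial (take 14/35 of H).

5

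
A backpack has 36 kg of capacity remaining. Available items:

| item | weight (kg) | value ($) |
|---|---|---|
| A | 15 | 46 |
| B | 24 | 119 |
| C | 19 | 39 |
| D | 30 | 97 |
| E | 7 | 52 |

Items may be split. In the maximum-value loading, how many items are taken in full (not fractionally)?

2

Order: E (52/7=7.43) > B (119/24=4.96) > D (97/30=3.23) > A (46/15=3.07) > C (39/19=2.05)
Fill: take E (7 @ 52) → take B (24 @ 119) → take 5/30 of D → 16.17; 36/36 used.
2 item(s) taken whole; one partial (take 5/30 of D).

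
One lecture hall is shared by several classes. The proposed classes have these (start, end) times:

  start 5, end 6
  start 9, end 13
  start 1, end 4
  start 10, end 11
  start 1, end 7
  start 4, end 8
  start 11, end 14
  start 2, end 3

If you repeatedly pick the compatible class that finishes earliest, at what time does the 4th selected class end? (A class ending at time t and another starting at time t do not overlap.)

14

Order by finish time; keep every interval that doesn't clash with the previous kept one.
Sorted by end: (2,3)  (1,4)  (5,6)  (1,7)  (4,8)  (10,11)  (9,13)  (11,14)
take (2,3); skip (1,4); take (5,6); skip (4,8); take (10,11); take (11,14).
Selected: (2,3) (5,6) (10,11) (11,14)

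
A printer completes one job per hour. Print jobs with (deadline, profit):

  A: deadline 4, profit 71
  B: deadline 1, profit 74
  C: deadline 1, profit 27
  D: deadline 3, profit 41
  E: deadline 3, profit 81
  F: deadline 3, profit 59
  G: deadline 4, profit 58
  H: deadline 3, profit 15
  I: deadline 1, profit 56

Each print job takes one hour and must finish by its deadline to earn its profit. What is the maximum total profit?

Take jobs in profit order; each goes to the latest open slot no later than its deadline.
By profit: E(d3,81), B(d1,74), A(d4,71), F(d3,59), G(d4,58), I(d1,56), D(d3,41), C(d1,27), H(d3,15)
E→slot 3; B→slot 1; A→slot 4; F→slot 2; G skipped; I skipped; D skipped; C skipped; H skipped.
Profit = 74 + 59 + 81 + 71 = 285

285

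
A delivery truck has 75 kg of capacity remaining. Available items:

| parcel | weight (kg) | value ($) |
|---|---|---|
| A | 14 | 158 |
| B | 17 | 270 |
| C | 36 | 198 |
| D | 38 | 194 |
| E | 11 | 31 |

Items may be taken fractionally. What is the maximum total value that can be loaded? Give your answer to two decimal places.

666.84

Ratios (sorted): B 15.88, A 11.29, C 5.50, D 5.11, E 2.82
take B (17 @ 270); take A (14 @ 158); take C (36 @ 198); take 8/38 of D → 40.84. Capacity used 75/75.
Total value = 666.84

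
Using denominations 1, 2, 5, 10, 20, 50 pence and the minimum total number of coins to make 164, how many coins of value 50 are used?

3

Use the largest denomination that fits, subtract, and repeat.
164 − 3×50→14 − 1×10→4 − 2×2→0
Count of 50: 3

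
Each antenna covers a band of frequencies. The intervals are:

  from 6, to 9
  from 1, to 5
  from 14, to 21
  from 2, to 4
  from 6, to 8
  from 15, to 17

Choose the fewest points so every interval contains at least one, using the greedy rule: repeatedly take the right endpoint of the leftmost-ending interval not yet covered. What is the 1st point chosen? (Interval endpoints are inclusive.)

4

Sort by right endpoint; whenever an interval is uncovered, place a point at its right end.
By right end: [2,4]  [1,5]  [6,8]  [6,9]  [15,17]  [14,21]
[2,4] uncovered → point at 4; [6,8] uncovered → point at 8; [15,17] uncovered → point at 17.
Points: 4, 8, 17 (3 total).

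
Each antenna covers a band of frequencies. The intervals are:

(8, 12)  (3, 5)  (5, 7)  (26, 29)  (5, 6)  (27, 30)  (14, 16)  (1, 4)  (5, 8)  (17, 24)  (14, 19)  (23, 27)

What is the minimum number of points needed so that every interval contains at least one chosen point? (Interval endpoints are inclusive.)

Sort by right endpoint; whenever an interval is uncovered, place a point at its right end.
Sorted: [1,4] [3,5] [5,6] [5,7] [5,8] [8,12] [14,16] [14,19] [17,24] [23,27] [26,29] [27,30]
{[1,4],[3,5]} hit by 4; {[5,6],[5,7],[5,8]} hit by 6; {[8,12]} hit by 12; {[14,16],[14,19]} hit by 16; {[17,24],[23,27]} hit by 24; {[26,29],[27,30]} hit by 29.
Points: 4, 6, 12, 16, 24, 29 (6 total).

6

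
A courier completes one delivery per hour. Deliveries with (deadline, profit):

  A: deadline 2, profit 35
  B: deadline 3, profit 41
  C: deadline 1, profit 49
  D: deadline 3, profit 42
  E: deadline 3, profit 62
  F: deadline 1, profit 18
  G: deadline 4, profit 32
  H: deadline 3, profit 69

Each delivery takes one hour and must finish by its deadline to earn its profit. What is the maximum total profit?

212

Sort by profit descending; place each in the latest free slot ≤ its deadline.
By profit: H(d3,69), E(d3,62), C(d1,49), D(d3,42), B(d3,41), A(d2,35), G(d4,32), F(d1,18)
H→slot 3; E→slot 2; C→slot 1; D skipped; B skipped; A skipped; G→slot 4; F skipped.
Profit = 49 + 62 + 69 + 32 = 212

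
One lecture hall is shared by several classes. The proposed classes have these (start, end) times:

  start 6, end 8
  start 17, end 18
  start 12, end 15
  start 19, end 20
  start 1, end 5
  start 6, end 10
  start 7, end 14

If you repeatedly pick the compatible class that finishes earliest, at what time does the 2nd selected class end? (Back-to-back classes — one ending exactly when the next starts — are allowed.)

8

By end time: (1,5), (6,8), (6,10), (7,14), (12,15), (17,18), (19,20).
Pick (1,5); next start ≥ 5 → (6,8); next start ≥ 8 → (12,15); next start ≥ 15 → (17,18); next start ≥ 18 → (19,20).
Selected: (1,5) (6,8) (12,15) (17,18) (19,20)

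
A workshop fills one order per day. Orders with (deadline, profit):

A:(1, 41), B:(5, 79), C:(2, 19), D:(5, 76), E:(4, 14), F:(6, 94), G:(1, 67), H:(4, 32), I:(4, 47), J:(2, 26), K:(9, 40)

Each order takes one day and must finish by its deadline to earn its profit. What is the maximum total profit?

435

Profit order: F=94 B=79 D=76 G=67 I=47 A=41 K=40 H=32 J=26 C=19 E=14
Assign: F→slot 6, B→slot 5, D→slot 4, G→slot 1, I→slot 3, A skipped, K→slot 9, H→slot 2, J skipped, C skipped, E skipped.
Slots: [1:G] [2:H] [3:I] [4:D] [5:B] [6:F] [9:K]
Profit = 67 + 32 + 47 + 76 + 79 + 94 + 40 = 435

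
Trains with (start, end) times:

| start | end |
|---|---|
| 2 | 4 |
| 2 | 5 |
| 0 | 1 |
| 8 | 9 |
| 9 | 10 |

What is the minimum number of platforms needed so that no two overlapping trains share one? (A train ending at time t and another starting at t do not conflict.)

Count concurrent intervals with a sweep; the peak is the room count.
starts: [0, 2, 2, 8, 9]
ends:   [1, 4, 5, 9, 10]
s0→1 e1→0 s2→1 s2→2  — peak 2.

2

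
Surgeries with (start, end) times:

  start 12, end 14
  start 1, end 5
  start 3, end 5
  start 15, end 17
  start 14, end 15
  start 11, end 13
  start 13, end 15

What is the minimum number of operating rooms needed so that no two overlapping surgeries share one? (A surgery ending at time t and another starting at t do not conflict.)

2

starts: [1, 3, 11, 12, 13, 14, 15]
ends:   [5, 5, 13, 14, 15, 15, 17]
s1→1 s3→2  — peak 2.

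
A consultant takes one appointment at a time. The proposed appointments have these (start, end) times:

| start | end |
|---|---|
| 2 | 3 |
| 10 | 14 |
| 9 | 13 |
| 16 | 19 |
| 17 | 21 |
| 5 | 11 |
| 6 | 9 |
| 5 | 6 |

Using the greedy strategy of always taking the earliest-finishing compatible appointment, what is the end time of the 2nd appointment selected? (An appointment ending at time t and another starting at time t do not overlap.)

Sort by end time and greedily take each interval whose start is ≥ the last chosen end.
By end time: (2,3), (5,6), (6,9), (5,11), (9,13), (10,14), (16,19), (17,21).
Pick (2,3); next start ≥ 3 → (5,6); next start ≥ 6 → (6,9); next start ≥ 9 → (9,13); next start ≥ 13 → (16,19).
Selected: (2,3) (5,6) (6,9) (9,13) (16,19)

6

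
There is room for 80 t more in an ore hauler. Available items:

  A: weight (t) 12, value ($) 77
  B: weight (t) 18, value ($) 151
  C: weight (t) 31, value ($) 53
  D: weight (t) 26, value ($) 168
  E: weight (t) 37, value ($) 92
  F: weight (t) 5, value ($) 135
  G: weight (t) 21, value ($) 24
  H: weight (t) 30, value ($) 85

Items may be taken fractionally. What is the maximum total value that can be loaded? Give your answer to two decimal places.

584.83

Order: F (135/5=27.00) > B (151/18=8.39) > D (168/26=6.46) > A (77/12=6.42) > H (85/30=2.83) > E (92/37=2.49) > C (53/31=1.71) > G (24/21=1.14)
Fill: take F (5 @ 135) → take B (18 @ 151) → take D (26 @ 168) → take A (12 @ 77) → take 19/30 of H → 53.83; 80/80 used.
Total value = 584.83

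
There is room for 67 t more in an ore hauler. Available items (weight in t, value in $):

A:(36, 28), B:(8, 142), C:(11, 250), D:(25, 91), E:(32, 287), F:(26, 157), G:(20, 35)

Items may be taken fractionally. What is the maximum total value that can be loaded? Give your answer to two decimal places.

775.62

Sort by value per unit weight and fill in that order.
Ratios (sorted): C 22.73, B 17.75, E 8.97, F 6.04, D 3.64, G 1.75, A 0.78
take C (11 @ 250); take B (8 @ 142); take E (32 @ 287); take 16/26 of F → 96.62. Capacity used 67/67.
Total value = 775.62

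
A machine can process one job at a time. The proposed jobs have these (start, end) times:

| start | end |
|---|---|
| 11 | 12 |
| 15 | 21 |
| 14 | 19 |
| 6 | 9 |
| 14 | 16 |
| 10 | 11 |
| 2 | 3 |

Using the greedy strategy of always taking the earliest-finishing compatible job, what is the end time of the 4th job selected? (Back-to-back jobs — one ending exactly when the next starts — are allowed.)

12

Order by finish time; keep every interval that doesn't clash with the previous kept one.
Sorted by end: (2,3)  (6,9)  (10,11)  (11,12)  (14,16)  (14,19)  (15,21)
take (2,3); take (6,9); take (10,11); take (11,12); take (14,16); skip (14,19); skip (15,21).
Selected: (2,3) (6,9) (10,11) (11,12) (14,16)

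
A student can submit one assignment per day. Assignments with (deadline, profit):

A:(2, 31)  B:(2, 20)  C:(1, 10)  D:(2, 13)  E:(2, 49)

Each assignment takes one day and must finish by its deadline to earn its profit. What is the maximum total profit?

80

Take jobs in profit order; each goes to the latest open slot no later than its deadline.
Profit order: E=49 A=31 B=20 D=13 C=10
Assign: E→slot 2, A→slot 1, B skipped, D skipped, C skipped.
Slots: [1:A] [2:E]
Profit = 31 + 49 = 80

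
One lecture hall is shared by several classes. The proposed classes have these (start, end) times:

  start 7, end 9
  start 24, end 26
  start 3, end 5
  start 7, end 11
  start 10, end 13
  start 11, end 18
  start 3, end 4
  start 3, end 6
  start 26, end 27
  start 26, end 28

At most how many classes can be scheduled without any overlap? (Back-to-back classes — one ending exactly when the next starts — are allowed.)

Greedy by earliest finish: after sorting by end time, pick each interval compatible with the last pick.
Sorted by end: (3,4)  (3,5)  (3,6)  (7,9)  (7,11)  (10,13)  (11,18)  (24,26)  (26,27)  (26,28)
take (3,4); take (7,9); take (10,13); take (24,26); take (26,27).
Selected 5 classes.

5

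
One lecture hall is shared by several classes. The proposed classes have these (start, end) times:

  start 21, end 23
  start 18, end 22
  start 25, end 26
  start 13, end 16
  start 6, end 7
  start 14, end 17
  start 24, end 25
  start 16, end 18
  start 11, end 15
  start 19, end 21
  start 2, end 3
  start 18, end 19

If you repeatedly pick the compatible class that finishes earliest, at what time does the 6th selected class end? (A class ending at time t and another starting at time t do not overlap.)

Order by finish time; keep every interval that doesn't clash with the previous kept one.
Sorted by end: (2,3)  (6,7)  (11,15)  (13,16)  (14,17)  (16,18)  (18,19)  (19,21)  (18,22)  (21,23)  (24,25)  (25,26)
take (2,3); take (6,7); take (11,15); skip (14,17); take (16,18); take (18,19); take (19,21); take (21,23); take (24,25); take (25,26).
Selected: (2,3) (6,7) (11,15) (16,18) (18,19) (19,21) (21,23) (24,25) (25,26)

21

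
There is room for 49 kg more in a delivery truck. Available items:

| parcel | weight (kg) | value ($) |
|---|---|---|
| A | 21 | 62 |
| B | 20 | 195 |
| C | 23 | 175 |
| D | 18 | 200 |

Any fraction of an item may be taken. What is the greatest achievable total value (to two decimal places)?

Greedy by value/weight ratio, highest first.
Ratios (sorted): D 11.11, B 9.75, C 7.61, A 2.95
take D (18 @ 200); take B (20 @ 195); take 11/23 of C → 83.70. Capacity used 49/49.
Total value = 478.70

478.70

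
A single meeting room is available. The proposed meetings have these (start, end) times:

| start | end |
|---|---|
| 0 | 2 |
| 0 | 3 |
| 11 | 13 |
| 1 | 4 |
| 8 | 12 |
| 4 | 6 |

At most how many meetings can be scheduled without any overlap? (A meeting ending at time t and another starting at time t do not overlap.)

3

Sort by end time and greedily take each interval whose start is ≥ the last chosen end.
By end time: (0,2), (0,3), (1,4), (4,6), (8,12), (11,13).
Pick (0,2); next start ≥ 2 → (4,6); next start ≥ 6 → (8,12).
Selected 3 meetings.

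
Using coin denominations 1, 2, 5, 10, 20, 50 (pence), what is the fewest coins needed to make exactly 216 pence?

216 = 4×50 + 1×10 + 1×5 + 1×1
Total coins = 4 + 1 + 1 + 1 = 7

7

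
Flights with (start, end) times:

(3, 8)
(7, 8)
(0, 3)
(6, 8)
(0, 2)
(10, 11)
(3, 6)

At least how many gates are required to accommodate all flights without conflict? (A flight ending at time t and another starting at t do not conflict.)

3

starts: [0, 0, 3, 3, 6, 7, 10]
ends:   [2, 3, 6, 8, 8, 8, 11]
s0→1 s0→2 e2→1 e3→0 s3→1 s3→2 e6→1 s6→2 s7→3  — peak 3.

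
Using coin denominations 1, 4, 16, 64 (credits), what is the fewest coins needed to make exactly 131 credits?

131 − 2×64→3 − 3×1→0
Total coins = 2 + 3 = 5

5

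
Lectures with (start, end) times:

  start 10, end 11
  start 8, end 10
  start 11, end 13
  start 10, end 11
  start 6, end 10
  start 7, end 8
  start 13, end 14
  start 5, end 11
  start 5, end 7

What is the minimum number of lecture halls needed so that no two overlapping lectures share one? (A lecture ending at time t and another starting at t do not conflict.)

The answer is the maximum number of intervals overlapping at any instant.
Events (time:±→running): 5:+→1 5:+→2 6:+→3 … peak 3.

3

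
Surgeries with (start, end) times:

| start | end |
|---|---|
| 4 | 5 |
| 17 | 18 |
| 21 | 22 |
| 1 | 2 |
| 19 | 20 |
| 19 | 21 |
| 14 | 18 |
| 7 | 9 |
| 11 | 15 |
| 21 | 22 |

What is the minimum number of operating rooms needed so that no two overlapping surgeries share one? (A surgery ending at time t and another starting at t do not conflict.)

2

Count concurrent intervals with a sweep; the peak is the room count.
Events (time:±→running): 1:+→1 2:-→0 4:+→1 5:-→0 7:+→1 9:-→0 11:+→1 14:+→2 … peak 2.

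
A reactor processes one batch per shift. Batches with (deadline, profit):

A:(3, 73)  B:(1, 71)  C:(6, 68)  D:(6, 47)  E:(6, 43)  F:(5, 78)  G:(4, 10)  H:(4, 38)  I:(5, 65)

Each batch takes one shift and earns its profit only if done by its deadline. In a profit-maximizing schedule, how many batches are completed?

6

Profit order: F=78 A=73 B=71 C=68 I=65 D=47 E=43 H=38 G=10
Assign: F→slot 5, A→slot 3, B→slot 1, C→slot 6, I→slot 4, D→slot 2, E skipped, H skipped, G skipped.
Slots: [1:B] [2:D] [3:A] [4:I] [5:F] [6:C]
6 of 9 scheduled.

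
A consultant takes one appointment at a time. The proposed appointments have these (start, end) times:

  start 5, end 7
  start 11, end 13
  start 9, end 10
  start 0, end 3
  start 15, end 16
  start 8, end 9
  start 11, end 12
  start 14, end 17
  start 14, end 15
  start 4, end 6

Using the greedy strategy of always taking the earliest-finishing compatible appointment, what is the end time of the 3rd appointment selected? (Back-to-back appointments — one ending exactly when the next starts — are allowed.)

9

Sort by end time and greedily take each interval whose start is ≥ the last chosen end.
By end time: (0,3), (4,6), (5,7), (8,9), (9,10), (11,12), (11,13), (14,15), (15,16), (14,17).
Pick (0,3); next start ≥ 3 → (4,6); next start ≥ 6 → (8,9); next start ≥ 9 → (9,10); next start ≥ 10 → (11,12); next start ≥ 12 → (14,15); next start ≥ 15 → (15,16).
Selected: (0,3) (4,6) (8,9) (9,10) (11,12) (14,15) (15,16)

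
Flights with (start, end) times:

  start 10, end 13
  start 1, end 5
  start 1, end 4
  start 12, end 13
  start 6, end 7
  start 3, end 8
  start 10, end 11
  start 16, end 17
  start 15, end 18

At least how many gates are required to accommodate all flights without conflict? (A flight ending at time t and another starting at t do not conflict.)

3

Count concurrent intervals with a sweep; the peak is the room count.
starts: [1, 1, 3, 6, 10, 10, 12, 15, 16]
ends:   [4, 5, 7, 8, 11, 13, 13, 17, 18]
s1→1 s1→2 s3→3  — peak 3.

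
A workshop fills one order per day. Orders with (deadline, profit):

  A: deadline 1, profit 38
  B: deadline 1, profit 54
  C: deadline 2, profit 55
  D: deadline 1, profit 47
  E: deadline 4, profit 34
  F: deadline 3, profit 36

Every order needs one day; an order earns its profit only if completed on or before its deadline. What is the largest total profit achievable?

179

By profit: C(d2,55), B(d1,54), D(d1,47), A(d1,38), F(d3,36), E(d4,34)
C→slot 2; B→slot 1; D skipped; A skipped; F→slot 3; E→slot 4.
Profit = 54 + 55 + 36 + 34 = 179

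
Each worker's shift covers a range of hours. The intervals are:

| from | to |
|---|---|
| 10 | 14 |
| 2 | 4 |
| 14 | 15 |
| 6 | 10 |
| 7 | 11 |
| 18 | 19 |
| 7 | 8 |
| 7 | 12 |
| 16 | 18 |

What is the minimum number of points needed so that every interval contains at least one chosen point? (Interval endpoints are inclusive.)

4

By right end: [2,4]  [7,8]  [6,10]  [7,11]  [7,12]  [10,14]  [14,15]  [16,18]  [18,19]
[2,4] uncovered → point at 4; [7,8] uncovered → point at 8; [10,14] uncovered → point at 14; [16,18] uncovered → point at 18.
Points: 4, 8, 14, 18 (4 total).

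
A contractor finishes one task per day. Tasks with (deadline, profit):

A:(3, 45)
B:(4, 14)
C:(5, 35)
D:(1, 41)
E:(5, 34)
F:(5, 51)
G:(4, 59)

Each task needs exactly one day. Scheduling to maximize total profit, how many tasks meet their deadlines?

5

Take jobs in profit order; each goes to the latest open slot no later than its deadline.
Profit order: G=59 F=51 A=45 D=41 C=35 E=34 B=14
Assign: G→slot 4, F→slot 5, A→slot 3, D→slot 1, C→slot 2, E skipped, B skipped.
Slots: [1:D] [2:C] [3:A] [4:G] [5:F]
5 of 7 scheduled.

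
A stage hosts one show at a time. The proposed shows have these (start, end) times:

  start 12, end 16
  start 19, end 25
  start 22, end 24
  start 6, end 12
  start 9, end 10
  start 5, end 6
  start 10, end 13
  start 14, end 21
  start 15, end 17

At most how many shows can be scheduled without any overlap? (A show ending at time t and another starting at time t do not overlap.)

5

Sort by end time and greedily take each interval whose start is ≥ the last chosen end.
Sorted by end: (5,6)  (9,10)  (6,12)  (10,13)  (12,16)  (15,17)  (14,21)  (22,24)  (19,25)
take (5,6); take (9,10); skip (6,12); take (10,13); take (15,17); take (22,24).
Selected 5 shows.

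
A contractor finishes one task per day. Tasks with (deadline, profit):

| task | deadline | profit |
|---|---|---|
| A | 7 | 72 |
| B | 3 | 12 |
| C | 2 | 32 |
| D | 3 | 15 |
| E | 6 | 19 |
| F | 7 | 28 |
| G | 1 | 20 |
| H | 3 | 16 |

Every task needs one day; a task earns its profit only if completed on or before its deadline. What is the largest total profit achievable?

Take jobs in profit order; each goes to the latest open slot no later than its deadline.
Profit order: A=72 C=32 F=28 G=20 E=19 H=16 D=15 B=12
Assign: A→slot 7, C→slot 2, F→slot 6, G→slot 1, E→slot 5, H→slot 3, D skipped, B skipped.
Slots: [1:G] [2:C] [3:H] [5:E] [6:F] [7:A]
Profit = 20 + 32 + 16 + 19 + 28 + 72 = 187

187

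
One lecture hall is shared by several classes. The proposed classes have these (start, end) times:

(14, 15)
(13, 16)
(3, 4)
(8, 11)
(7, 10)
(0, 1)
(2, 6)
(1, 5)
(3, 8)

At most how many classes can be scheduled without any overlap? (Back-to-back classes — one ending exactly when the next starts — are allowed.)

4

Order by finish time; keep every interval that doesn't clash with the previous kept one.
By end time: (0,1), (3,4), (1,5), (2,6), (3,8), (7,10), (8,11), (14,15), (13,16).
Pick (0,1); next start ≥ 1 → (3,4); next start ≥ 4 → (7,10); next start ≥ 10 → (14,15).
Selected 4 classes.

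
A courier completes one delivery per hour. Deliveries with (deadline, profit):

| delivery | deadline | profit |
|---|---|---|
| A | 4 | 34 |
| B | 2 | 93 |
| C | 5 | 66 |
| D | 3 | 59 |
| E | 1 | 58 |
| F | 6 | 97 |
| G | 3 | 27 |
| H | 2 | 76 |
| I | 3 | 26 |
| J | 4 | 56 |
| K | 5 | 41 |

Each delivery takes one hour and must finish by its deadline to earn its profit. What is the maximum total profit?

By profit: F(d6,97), B(d2,93), H(d2,76), C(d5,66), D(d3,59), E(d1,58), J(d4,56), K(d5,41), A(d4,34), G(d3,27), I(d3,26)
F→slot 6; B→slot 2; H→slot 1; C→slot 5; D→slot 3; E skipped; J→slot 4; K skipped; A skipped; G skipped; I skipped.
Profit = 76 + 93 + 59 + 56 + 66 + 97 = 447

447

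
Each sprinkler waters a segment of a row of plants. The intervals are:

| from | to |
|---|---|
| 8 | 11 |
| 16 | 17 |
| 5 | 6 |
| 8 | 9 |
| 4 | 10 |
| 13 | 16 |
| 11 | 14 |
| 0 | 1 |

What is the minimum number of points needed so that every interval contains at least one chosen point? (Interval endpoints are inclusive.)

Sorted: [0,1] [5,6] [8,9] [4,10] [8,11] [11,14] [13,16] [16,17]
{[0,1]} hit by 1; {[5,6]} hit by 6; {[8,9],[4,10],[8,11]} hit by 9; {[11,14],[13,16]} hit by 14; {[16,17]} hit by 17.
Points: 1, 6, 9, 14, 17 (5 total).

5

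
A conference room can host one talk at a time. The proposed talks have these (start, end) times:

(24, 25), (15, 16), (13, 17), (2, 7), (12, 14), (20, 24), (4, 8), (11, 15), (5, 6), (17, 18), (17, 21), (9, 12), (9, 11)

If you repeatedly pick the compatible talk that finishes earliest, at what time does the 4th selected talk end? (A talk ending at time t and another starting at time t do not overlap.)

16

Sort by end time and greedily take each interval whose start is ≥ the last chosen end.
By end time: (5,6), (2,7), (4,8), (9,11), (9,12), (12,14), (11,15), (15,16), (13,17), (17,18), (17,21), (20,24), (24,25).
Pick (5,6); next start ≥ 6 → (9,11); next start ≥ 11 → (12,14); next start ≥ 14 → (15,16); next start ≥ 16 → (17,18); next start ≥ 18 → (20,24); next start ≥ 24 → (24,25).
Selected: (5,6) (9,11) (12,14) (15,16) (17,18) (20,24) (24,25)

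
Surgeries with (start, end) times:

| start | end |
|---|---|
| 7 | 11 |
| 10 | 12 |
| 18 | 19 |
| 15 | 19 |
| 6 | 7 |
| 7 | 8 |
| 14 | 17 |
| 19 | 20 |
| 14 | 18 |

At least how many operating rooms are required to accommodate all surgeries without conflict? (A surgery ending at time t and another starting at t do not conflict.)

3

starts: [6, 7, 7, 10, 14, 14, 15, 18, 19]
ends:   [7, 8, 11, 12, 17, 18, 19, 19, 20]
s6→1 e7→0 s7→1 s7→2 e8→1 s10→2 e11→1 e12→0 s14→1 s14→2 s15→3  — peak 3.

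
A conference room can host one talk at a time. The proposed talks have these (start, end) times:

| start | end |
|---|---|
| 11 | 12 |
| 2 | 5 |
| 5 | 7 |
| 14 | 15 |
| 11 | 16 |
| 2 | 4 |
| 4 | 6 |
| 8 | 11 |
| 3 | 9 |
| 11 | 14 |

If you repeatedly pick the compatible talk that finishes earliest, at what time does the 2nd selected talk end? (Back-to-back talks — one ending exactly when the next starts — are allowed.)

Sort by end time and greedily take each interval whose start is ≥ the last chosen end.
By end time: (2,4), (2,5), (4,6), (5,7), (3,9), (8,11), (11,12), (11,14), (14,15), (11,16).
Pick (2,4); next start ≥ 4 → (4,6); next start ≥ 6 → (8,11); next start ≥ 11 → (11,12); next start ≥ 12 → (14,15).
Selected: (2,4) (4,6) (8,11) (11,12) (14,15)

6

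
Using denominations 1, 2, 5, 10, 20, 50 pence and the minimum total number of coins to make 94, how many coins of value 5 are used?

Greedy: take as many of the largest coin as possible, then repeat with the remainder.
94 = 1×50 + 2×20 + 2×2
Count of 5: 0

0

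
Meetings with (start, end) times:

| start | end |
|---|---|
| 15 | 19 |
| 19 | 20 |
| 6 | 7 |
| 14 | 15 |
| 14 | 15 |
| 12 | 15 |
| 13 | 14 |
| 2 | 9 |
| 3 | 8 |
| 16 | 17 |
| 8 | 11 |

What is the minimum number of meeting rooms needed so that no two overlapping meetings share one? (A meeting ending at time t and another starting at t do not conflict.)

starts: [2, 3, 6, 8, 12, 13, 14, 14, 15, 16, 19]
ends:   [7, 8, 9, 11, 14, 15, 15, 15, 17, 19, 20]
s2→1 s3→2 s6→3  — peak 3.

3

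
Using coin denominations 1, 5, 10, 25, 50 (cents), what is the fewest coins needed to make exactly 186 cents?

186 − 3×50→36 − 1×25→11 − 1×10→1 − 1×1→0
Total coins = 3 + 1 + 1 + 1 = 6

6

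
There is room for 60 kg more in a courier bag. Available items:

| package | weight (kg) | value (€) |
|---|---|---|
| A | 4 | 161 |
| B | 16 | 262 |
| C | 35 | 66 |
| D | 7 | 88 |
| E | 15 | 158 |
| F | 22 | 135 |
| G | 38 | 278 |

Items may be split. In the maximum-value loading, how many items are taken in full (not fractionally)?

4

Sort by value per unit weight and fill in that order.
Order: A (161/4=40.25) > B (262/16=16.38) > D (88/7=12.57) > E (158/15=10.53) > G (278/38=7.32) > F (135/22=6.14) > C (66/35=1.89)
Fill: take A (4 @ 161) → take B (16 @ 262) → take D (7 @ 88) → take E (15 @ 158) → take 18/38 of G → 131.68; 60/60 used.
4 item(s) taken whole; one partial (take 18/38 of G).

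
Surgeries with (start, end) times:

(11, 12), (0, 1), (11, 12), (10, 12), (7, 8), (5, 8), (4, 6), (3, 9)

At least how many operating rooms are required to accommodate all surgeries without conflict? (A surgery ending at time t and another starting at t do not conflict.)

3

starts: [0, 3, 4, 5, 7, 10, 11, 11]
ends:   [1, 6, 8, 8, 9, 12, 12, 12]
s0→1 e1→0 s3→1 s4→2 s5→3  — peak 3.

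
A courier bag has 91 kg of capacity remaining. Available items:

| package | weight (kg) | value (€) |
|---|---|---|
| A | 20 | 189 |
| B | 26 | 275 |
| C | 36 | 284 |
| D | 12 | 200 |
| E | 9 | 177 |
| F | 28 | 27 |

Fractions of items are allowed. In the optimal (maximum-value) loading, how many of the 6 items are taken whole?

4

Sort by value per unit weight and fill in that order.
Ratios (sorted): E 19.67, D 16.67, B 10.58, A 9.45, C 7.89, F 0.96
take E (9 @ 177); take D (12 @ 200); take B (26 @ 275); take A (20 @ 189); take 24/36 of C → 189.33. Capacity used 91/91.
4 item(s) taken whole; one partial (take 24/36 of C).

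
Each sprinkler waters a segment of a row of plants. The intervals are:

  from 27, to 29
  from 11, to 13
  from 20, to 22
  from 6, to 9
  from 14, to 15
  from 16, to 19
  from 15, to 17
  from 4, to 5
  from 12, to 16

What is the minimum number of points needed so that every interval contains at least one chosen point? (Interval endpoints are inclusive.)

Sort by right endpoint; whenever an interval is uncovered, place a point at its right end.
Sorted: [4,5] [6,9] [11,13] [14,15] [12,16] [15,17] [16,19] [20,22] [27,29]
{[4,5]} hit by 5; {[6,9]} hit by 9; {[11,13]} hit by 13; {[14,15],[12,16],[15,17]} hit by 15; {[16,19]} hit by 19; {[20,22]} hit by 22; {[27,29]} hit by 29.
Points: 5, 9, 13, 15, 19, 22, 29 (7 total).

7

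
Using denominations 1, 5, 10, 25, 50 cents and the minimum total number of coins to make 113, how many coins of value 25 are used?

0

Greedy: take as many of the largest coin as possible, then repeat with the remainder.
113 = 2×50 + 1×10 + 3×1
Count of 25: 0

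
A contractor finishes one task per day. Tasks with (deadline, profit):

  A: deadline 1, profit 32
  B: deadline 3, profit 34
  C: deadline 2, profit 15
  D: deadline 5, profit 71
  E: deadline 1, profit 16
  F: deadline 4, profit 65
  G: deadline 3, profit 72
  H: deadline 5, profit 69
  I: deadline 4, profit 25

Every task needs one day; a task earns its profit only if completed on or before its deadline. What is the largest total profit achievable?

311

Take jobs in profit order; each goes to the latest open slot no later than its deadline.
By profit: G(d3,72), D(d5,71), H(d5,69), F(d4,65), B(d3,34), A(d1,32), I(d4,25), E(d1,16), C(d2,15)
G→slot 3; D→slot 5; H→slot 4; F→slot 2; B→slot 1; A skipped; I skipped; E skipped; C skipped.
Profit = 34 + 65 + 72 + 69 + 71 = 311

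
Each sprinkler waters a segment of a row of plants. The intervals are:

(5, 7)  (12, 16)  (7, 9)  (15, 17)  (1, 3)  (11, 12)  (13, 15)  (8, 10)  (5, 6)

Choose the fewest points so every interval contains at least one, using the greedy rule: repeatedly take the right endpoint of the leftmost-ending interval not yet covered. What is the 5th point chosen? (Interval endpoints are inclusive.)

Process intervals by earliest right end; each time one isn't hit yet, stab at its right endpoint.
By right end: [1,3]  [5,6]  [5,7]  [7,9]  [8,10]  [11,12]  [13,15]  [12,16]  [15,17]
[1,3] uncovered → point at 3; [5,6] uncovered → point at 6; [7,9] uncovered → point at 9; [11,12] uncovered → point at 12; [13,15] uncovered → point at 15.
Points: 3, 6, 9, 12, 15 (5 total).

15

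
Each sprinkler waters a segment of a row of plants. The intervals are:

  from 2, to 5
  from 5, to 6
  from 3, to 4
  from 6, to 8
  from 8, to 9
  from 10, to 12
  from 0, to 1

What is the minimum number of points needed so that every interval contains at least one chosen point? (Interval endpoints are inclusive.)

Process intervals by earliest right end; each time one isn't hit yet, stab at its right endpoint.
Sorted: [0,1] [3,4] [2,5] [5,6] [6,8] [8,9] [10,12]
{[0,1]} hit by 1; {[3,4],[2,5]} hit by 4; {[5,6],[6,8]} hit by 6; {[8,9]} hit by 9; {[10,12]} hit by 12.
Points: 1, 4, 6, 9, 12 (5 total).

5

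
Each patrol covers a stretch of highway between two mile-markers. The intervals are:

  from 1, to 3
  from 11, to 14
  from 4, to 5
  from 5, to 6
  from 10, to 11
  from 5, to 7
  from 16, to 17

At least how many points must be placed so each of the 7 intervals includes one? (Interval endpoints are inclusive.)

4

Process intervals by earliest right end; each time one isn't hit yet, stab at its right endpoint.
Sorted: [1,3] [4,5] [5,6] [5,7] [10,11] [11,14] [16,17]
{[1,3]} hit by 3; {[4,5],[5,6],[5,7]} hit by 5; {[10,11],[11,14]} hit by 11; {[16,17]} hit by 17.
Points: 3, 5, 11, 17 (4 total).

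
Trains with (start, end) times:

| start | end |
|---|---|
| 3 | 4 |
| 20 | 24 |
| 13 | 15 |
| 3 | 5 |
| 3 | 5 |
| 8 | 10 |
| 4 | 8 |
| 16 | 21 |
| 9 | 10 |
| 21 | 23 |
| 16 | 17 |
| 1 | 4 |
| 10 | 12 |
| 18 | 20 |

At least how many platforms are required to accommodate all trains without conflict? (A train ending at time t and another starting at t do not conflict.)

4

Events (time:±→running): 1:+→1 3:+→2 3:+→3 3:+→4 … peak 4.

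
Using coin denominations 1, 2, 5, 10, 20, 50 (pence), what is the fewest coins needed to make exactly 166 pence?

Use the largest denomination that fits, subtract, and repeat.
166 − 3×50→16 − 1×10→6 − 1×5→1 − 1×1→0
Total coins = 3 + 1 + 1 + 1 = 6

6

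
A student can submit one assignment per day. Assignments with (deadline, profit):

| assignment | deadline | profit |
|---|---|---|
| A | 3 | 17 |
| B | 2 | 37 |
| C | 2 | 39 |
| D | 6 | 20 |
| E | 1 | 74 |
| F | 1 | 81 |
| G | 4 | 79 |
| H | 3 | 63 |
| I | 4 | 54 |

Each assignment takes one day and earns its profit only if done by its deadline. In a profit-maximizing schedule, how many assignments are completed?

By profit: F(d1,81), G(d4,79), E(d1,74), H(d3,63), I(d4,54), C(d2,39), B(d2,37), D(d6,20), A(d3,17)
F→slot 1; G→slot 4; E skipped; H→slot 3; I→slot 2; C skipped; B skipped; D→slot 6; A skipped.
5 of 9 scheduled.

5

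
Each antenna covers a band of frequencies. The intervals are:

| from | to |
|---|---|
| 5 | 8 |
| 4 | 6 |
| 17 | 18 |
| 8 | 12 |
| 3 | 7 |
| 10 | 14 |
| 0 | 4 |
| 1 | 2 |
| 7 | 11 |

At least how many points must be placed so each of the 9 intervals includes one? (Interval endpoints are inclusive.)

By right end: [1,2]  [0,4]  [4,6]  [3,7]  [5,8]  [7,11]  [8,12]  [10,14]  [17,18]
[1,2] uncovered → point at 2; [4,6] uncovered → point at 6; [7,11] uncovered → point at 11; [17,18] uncovered → point at 18.
Points: 2, 6, 11, 18 (4 total).

4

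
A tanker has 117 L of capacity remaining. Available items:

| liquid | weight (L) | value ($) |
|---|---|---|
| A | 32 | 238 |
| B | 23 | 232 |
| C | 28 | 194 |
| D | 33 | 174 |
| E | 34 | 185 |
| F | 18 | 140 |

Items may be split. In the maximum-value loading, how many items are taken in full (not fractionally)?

4

Sort by value per unit weight and fill in that order.
Order: B (232/23=10.09) > F (140/18=7.78) > A (238/32=7.44) > C (194/28=6.93) > E (185/34=5.44) > D (174/33=5.27)
Fill: take B (23 @ 232) → take F (18 @ 140) → take A (32 @ 238) → take C (28 @ 194) → take 16/34 of E → 87.06; 117/117 used.
4 item(s) taken whole; one partial (take 16/34 of E).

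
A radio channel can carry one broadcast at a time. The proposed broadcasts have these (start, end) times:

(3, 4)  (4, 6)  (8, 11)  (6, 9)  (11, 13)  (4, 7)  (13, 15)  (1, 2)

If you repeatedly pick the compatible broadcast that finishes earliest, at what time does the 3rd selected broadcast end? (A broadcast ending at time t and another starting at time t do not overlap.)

Order by finish time; keep every interval that doesn't clash with the previous kept one.
Sorted by end: (1,2)  (3,4)  (4,6)  (4,7)  (6,9)  (8,11)  (11,13)  (13,15)
take (1,2); take (3,4); take (4,6); skip (4,7); take (6,9); take (11,13); take (13,15).
Selected: (1,2) (3,4) (4,6) (6,9) (11,13) (13,15)

6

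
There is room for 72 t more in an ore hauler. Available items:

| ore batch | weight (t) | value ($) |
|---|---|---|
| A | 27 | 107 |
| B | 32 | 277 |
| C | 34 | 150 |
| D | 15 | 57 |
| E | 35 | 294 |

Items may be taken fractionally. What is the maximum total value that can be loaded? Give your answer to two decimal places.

593.06

Order: B (277/32=8.66) > E (294/35=8.40) > C (150/34=4.41) > A (107/27=3.96) > D (57/15=3.80)
Fill: take B (32 @ 277) → take E (35 @ 294) → take 5/34 of C → 22.06; 72/72 used.
Total value = 593.06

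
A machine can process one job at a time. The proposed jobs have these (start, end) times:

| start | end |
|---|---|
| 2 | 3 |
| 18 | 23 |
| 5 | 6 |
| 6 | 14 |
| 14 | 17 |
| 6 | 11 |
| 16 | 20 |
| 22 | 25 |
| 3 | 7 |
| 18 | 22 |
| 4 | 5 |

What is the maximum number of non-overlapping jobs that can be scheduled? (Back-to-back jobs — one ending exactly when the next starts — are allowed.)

Order by finish time; keep every interval that doesn't clash with the previous kept one.
Sorted by end: (2,3)  (4,5)  (5,6)  (3,7)  (6,11)  (6,14)  (14,17)  (16,20)  (18,22)  (18,23)  (22,25)
take (2,3); take (4,5); take (5,6); skip (3,7); take (6,11); take (14,17); take (18,22); take (22,25).
Selected 7 jobs.

7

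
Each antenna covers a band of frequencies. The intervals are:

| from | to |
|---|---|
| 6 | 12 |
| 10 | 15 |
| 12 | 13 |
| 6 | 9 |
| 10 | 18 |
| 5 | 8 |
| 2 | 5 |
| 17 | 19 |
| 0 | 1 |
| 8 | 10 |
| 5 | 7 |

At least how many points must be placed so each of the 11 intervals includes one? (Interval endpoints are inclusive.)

5

Sort by right endpoint; whenever an interval is uncovered, place a point at its right end.
Sorted: [0,1] [2,5] [5,7] [5,8] [6,9] [8,10] [6,12] [12,13] [10,15] [10,18] [17,19]
{[0,1]} hit by 1; {[2,5],[5,7],[5,8]} hit by 5; {[6,9],[8,10],[6,12]} hit by 9; {[12,13],[10,15],[10,18]} hit by 13; {[17,19]} hit by 19.
Points: 1, 5, 9, 13, 19 (5 total).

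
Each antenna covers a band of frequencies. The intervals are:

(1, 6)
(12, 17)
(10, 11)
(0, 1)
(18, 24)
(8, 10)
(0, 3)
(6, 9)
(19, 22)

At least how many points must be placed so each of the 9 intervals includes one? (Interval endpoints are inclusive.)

5

Sort by right endpoint; whenever an interval is uncovered, place a point at its right end.
Sorted: [0,1] [0,3] [1,6] [6,9] [8,10] [10,11] [12,17] [19,22] [18,24]
{[0,1],[0,3],[1,6]} hit by 1; {[6,9],[8,10]} hit by 9; {[10,11]} hit by 11; {[12,17]} hit by 17; {[19,22],[18,24]} hit by 22.
Points: 1, 9, 11, 17, 22 (5 total).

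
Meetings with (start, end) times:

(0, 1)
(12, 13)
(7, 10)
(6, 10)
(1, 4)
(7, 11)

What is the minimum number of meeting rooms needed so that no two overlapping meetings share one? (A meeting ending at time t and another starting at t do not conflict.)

Count concurrent intervals with a sweep; the peak is the room count.
Events (time:±→running): 0:+→1 1:-→0 1:+→1 4:-→0 6:+→1 7:+→2 7:+→3 … peak 3.

3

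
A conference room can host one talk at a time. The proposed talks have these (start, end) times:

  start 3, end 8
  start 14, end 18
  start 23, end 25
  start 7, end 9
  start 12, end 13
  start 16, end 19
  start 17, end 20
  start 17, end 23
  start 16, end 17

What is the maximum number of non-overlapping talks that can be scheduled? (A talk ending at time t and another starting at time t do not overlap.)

5

Sorted by end: (3,8)  (7,9)  (12,13)  (16,17)  (14,18)  (16,19)  (17,20)  (17,23)  (23,25)
take (3,8); take (12,13); take (16,17); take (17,20); skip (17,23); take (23,25).
Selected 5 talks.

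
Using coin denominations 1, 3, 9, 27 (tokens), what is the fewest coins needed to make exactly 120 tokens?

Greedy: take as many of the largest coin as possible, then repeat with the remainder.
120 − 4×27→12 − 1×9→3 − 1×3→0
Total coins = 4 + 1 + 1 = 6

6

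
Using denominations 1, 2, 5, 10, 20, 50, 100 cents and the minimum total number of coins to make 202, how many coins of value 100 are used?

Use the largest denomination that fits, subtract, and repeat.
202 − 2×100→2 − 1×2→0
Count of 100: 2

2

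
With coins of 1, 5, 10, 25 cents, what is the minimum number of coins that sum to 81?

Greedy: take as many of the largest coin as possible, then repeat with the remainder.
81 = 3×25 + 1×5 + 1×1
Total coins = 3 + 1 + 1 = 5

5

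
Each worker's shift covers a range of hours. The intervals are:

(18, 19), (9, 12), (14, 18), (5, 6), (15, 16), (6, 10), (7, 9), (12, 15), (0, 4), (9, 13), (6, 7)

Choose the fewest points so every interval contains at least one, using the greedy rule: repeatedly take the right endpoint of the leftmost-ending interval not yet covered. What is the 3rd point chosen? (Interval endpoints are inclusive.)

9

Sort by right endpoint; whenever an interval is uncovered, place a point at its right end.
Sorted: [0,4] [5,6] [6,7] [7,9] [6,10] [9,12] [9,13] [12,15] [15,16] [14,18] [18,19]
{[0,4]} hit by 4; {[5,6],[6,7]} hit by 6; {[7,9],[6,10],[9,12],[9,13]} hit by 9; {[12,15],[15,16],[14,18]} hit by 15; {[18,19]} hit by 19.
Points: 4, 6, 9, 15, 19 (5 total).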